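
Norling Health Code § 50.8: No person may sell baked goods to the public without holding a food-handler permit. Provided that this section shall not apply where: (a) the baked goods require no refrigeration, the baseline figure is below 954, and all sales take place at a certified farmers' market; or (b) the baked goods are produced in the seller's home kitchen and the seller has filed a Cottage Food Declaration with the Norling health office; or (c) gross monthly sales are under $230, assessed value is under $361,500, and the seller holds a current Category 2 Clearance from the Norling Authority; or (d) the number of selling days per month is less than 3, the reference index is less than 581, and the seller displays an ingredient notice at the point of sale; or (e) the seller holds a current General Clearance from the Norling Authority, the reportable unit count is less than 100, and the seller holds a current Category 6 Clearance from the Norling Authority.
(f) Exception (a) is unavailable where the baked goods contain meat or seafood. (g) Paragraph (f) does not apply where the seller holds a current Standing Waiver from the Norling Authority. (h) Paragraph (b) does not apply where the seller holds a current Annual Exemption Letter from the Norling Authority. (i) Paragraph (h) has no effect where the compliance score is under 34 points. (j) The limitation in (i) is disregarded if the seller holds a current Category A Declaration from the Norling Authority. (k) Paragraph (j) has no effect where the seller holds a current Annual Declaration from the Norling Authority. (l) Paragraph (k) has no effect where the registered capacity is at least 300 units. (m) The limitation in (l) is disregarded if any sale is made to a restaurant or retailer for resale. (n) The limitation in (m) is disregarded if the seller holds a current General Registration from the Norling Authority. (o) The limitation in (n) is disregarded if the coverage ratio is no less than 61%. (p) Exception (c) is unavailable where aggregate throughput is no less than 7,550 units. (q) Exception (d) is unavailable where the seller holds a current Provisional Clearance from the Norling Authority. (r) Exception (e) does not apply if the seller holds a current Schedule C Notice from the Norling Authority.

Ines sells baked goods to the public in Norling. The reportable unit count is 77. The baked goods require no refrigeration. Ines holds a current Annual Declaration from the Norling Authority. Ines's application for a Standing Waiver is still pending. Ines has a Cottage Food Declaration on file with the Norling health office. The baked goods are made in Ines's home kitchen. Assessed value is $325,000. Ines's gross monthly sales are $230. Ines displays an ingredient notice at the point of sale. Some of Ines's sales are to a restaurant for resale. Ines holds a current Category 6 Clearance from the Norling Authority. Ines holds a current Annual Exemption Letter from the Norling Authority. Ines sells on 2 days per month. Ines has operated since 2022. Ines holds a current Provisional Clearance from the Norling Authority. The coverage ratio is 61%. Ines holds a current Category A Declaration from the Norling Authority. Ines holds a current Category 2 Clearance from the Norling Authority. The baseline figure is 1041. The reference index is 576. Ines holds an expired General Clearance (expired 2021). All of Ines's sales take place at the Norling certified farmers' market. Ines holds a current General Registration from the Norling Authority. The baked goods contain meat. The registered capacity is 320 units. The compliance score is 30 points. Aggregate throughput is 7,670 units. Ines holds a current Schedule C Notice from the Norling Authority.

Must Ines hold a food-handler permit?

No — exception (b) applies; Ines is not required to hold a food-handler permit.

Exception (a) fails — the baseline figure is 1,041, not below 954.
Exception (b): the baked goods are home-kitchen produced; a Cottage Food Declaration is on file — every condition holds. Considering the limiting provisions: (h) is triggered (a current Annual Exemption Letter is held), but is overridden by (i): (i) applies — the compliance score is 30 points, under the 34 points limit. (j) applies (a current Category A Declaration is held), but yields to (k): (k) operates against (j): a current Annual Declaration is held. (l) operates (the registered capacity is 320 units, meeting the 300 units threshold), but is set aside by (m): (m) operates against (l): some sales are to a restaurant for resale. (n) is triggered (a current General Registration is held), but is set aside by (o): (o) applies — the coverage ratio is 61%, meeting the 61% threshold. Exception (b) stands.
Exception (c) fails — gross monthly sales are $230, not under $230.
Exception (d)'s conditions are all satisfied: the number of selling days per month is 2, less than the 3 limit; the reference index is 576, less than the 581 limit; an ingredient notice is displayed. However, paragraph (q) must be considered: (q) operates against (d): a current Provisional Clearance is held. (d) is therefore removed.
Exception (e) does not apply: the General Clearance is not current.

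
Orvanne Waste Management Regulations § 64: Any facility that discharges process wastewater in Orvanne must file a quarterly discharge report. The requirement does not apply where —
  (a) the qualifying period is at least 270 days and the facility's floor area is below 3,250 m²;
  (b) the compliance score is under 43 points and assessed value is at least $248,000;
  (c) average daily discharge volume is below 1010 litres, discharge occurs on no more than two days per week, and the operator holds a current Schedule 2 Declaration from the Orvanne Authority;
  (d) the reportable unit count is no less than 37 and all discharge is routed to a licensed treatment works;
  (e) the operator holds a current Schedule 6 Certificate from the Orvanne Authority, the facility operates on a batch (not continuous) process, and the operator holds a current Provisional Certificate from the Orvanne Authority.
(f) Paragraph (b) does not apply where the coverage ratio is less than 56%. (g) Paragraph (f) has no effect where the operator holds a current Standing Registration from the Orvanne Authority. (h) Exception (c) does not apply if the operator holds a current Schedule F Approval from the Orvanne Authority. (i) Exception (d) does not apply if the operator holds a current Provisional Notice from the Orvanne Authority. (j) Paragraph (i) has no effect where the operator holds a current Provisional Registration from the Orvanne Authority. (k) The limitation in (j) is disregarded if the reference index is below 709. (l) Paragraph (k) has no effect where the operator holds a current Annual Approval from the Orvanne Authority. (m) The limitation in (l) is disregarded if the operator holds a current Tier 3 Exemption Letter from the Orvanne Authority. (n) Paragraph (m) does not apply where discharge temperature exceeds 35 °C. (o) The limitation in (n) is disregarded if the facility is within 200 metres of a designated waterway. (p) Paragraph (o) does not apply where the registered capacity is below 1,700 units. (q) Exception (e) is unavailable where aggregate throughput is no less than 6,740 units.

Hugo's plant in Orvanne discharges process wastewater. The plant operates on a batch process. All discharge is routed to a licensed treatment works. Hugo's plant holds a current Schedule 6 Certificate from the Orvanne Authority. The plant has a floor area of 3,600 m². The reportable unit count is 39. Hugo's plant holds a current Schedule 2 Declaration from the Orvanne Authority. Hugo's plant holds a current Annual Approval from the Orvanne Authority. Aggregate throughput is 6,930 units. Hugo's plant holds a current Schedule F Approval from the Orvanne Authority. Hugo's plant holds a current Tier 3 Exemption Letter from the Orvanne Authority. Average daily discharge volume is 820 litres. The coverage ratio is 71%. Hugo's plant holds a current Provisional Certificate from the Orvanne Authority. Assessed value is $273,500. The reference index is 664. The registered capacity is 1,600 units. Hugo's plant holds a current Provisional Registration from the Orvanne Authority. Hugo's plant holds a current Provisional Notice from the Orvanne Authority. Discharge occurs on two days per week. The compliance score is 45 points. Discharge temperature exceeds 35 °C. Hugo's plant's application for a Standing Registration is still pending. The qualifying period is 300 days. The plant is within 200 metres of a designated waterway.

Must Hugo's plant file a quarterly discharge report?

Exception (a) requires that the facility's floor area is below 3,250 m²; but the facility's floor area is 3,600 m², not below 3,250 m², so (a) is unavailable.
Exception (b) fails — the compliance score is 45 points, not under 43 points.
All of (c)'s requirements are met (average daily discharge volume is 820 litres, below the 1010 litres limit; discharge occurs on no more than two days per week; a current Schedule 2 Declaration is held). However, paragraph (h) must be considered: (h) is engaged — a current Schedule F Approval is held. Exception (c) does not apply.
Exception (d): the reportable unit count is 39, meeting the 37 threshold; discharge is routed to a licensed treatment works — every condition holds. Applying paragraphs (i)–(p): (i) would limit (d) — a current Provisional Notice is held — but (j) sets (i) aside: (j) applies — a current Provisional Registration is held. (k) would limit (j) — the reference index is 664, below the 709 limit — but (l) sets (k) aside: (l) operates against (k): a current Annual Approval is held. (m) would limit (l) — a current Tier 3 Exemption Letter is held — but (n) sets (m) aside: (n) operates against (m): discharge temperature exceeds 35 °C. (o) would limit (n) — the plant is within 200 m of a designated waterway — but (p) sets (o) aside: (p) is engaged — the registered capacity is 1,600 units, below the 1,700 units limit. So (d) applies.
Exception (e)'s conditions are all satisfied: a current Schedule 6 Certificate is held; the facility operates on a batch process; a current Provisional Certificate is held. But: (q) is triggered — aggregate throughput is 6,930 units, meeting the 6,740 units threshold. (e) is therefore removed.

No — exception (d) applies; Hugo's plant is not required to file a quarterly discharge report.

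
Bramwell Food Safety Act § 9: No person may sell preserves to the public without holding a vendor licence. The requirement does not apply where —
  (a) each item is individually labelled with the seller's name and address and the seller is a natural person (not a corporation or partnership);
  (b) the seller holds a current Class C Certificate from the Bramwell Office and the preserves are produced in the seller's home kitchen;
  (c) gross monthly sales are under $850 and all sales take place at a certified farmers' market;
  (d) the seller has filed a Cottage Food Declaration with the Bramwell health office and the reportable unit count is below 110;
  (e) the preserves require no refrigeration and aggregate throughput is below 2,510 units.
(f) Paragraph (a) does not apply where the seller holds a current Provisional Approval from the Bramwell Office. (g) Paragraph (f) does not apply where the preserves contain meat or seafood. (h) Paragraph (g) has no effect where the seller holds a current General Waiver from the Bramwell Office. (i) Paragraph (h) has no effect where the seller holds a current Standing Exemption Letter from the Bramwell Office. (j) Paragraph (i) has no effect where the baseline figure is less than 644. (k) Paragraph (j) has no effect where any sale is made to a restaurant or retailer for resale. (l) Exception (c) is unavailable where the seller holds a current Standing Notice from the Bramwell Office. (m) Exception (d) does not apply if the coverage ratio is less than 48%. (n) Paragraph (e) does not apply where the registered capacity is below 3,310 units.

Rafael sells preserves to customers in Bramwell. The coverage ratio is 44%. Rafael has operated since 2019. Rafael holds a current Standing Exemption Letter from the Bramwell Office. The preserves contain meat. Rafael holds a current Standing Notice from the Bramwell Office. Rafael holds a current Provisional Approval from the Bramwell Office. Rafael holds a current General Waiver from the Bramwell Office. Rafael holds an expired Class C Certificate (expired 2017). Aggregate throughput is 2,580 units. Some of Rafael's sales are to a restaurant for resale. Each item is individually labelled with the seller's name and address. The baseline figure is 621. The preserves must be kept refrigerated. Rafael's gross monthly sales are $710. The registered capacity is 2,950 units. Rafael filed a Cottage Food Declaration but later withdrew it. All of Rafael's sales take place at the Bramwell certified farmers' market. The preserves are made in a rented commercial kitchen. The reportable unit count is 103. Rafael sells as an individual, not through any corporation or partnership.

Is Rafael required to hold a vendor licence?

No — exception (a) applies; Rafael is not required to hold a vendor licence.

Exception (a): items are individually labelled; the seller is a natural person — every condition holds. Considering the limiting provisions: (f) would limit (a) — a current Provisional Approval is held — but (g) sets (f) aside: (g) operates against (f): the preserves contain meat. (h) would limit (g) — a current General Waiver is held — but (i) sets (h) aside: (i) operates against (h): a current Standing Exemption Letter is held. (j) is engaged (the baseline figure is 621, less than the 644 limit), but is overridden by (k): (k) is triggered — some sales are to a restaurant for resale. Exception (a) stands.
Exception (b) requires that the seller holds a current Class C Certificate from the Bramwell Office; but no current Class C Certificate is held, so (b) is unavailable.
All of (c)'s requirements are met (gross monthly sales are $710, under the $850 limit; all sales are at a certified farmers' market). However, paragraph (l) must be considered: (l) operates against (c): a current Standing Notice is held. (c) is therefore removed.
Exception (d) requires that the seller has filed a Cottage Food Declaration with the Bramwell health office; but the Cottage Food Declaration was withdrawn, so (d) is unavailable.
Exception (e) fails — the preserves require refrigeration.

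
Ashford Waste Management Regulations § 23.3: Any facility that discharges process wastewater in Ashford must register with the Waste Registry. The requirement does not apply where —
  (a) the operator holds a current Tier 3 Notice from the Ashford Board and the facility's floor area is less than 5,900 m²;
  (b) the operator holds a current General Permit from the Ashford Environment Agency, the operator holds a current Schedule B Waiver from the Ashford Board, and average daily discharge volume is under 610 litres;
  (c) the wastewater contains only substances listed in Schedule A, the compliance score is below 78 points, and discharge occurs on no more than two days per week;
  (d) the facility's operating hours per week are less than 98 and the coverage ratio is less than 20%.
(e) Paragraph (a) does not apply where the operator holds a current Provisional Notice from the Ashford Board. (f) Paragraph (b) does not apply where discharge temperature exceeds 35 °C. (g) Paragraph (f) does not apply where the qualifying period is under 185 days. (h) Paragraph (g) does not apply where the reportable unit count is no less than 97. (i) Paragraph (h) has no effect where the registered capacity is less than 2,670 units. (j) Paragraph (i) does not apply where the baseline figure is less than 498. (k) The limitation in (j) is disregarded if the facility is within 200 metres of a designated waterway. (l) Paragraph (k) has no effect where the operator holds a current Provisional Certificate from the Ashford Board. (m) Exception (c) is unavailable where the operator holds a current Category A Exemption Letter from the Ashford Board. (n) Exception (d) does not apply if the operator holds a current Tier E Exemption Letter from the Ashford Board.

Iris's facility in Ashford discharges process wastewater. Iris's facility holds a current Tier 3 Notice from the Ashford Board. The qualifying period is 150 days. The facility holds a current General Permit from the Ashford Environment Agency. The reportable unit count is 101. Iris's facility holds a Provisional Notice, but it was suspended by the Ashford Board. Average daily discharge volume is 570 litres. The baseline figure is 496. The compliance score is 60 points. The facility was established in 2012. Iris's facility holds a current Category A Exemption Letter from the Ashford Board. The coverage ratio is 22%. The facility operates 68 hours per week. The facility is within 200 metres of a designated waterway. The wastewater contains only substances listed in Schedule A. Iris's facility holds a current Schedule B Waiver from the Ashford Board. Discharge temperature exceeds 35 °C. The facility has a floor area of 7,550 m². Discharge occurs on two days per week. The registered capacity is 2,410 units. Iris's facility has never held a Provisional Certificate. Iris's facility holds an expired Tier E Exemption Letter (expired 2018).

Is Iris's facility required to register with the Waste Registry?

Exception (a) fails — the facility's floor area is 7,550 m², not less than 5,900 m².
Exception (b)'s conditions are all satisfied: a current General Permit is held; a current Schedule B Waiver is held; average daily discharge volume is 570 litres, under the 610 litres limit. Under paragraphs (f)–(l): (f) would limit (b) — discharge temperature exceeds 35 °C — but (g) sets (f) aside: (g) operates — the qualifying period is 150 days, under the 185 days limit. (h) operates (the reportable unit count is 101, meeting the 97 threshold), but is displaced by (i): (i) operates against (h): the registered capacity is 2,410 units, less than the 2,670 units limit. (j) is triggered (the baseline figure is 496, less than the 498 limit), but is overridden by (k): (k) is triggered — the facility is within 200 m of a designated waterway. (l), which would lift (k), does not operate here — the Provisional Certificate is not current. So (b) applies.
Exception (c)'s conditions are all satisfied: the wastewater is Schedule-A-only; the compliance score is 60 points, below the 78 points limit; discharge occurs on no more than two days per week. But: (m) operates against (c): a current Category A Exemption Letter is held. So (c) is unavailable.
Exception (d) does not apply: the coverage ratio is 22%, not less than 20%.

No — exception (b) applies; Iris's facility is not required to register with the Waste Registry.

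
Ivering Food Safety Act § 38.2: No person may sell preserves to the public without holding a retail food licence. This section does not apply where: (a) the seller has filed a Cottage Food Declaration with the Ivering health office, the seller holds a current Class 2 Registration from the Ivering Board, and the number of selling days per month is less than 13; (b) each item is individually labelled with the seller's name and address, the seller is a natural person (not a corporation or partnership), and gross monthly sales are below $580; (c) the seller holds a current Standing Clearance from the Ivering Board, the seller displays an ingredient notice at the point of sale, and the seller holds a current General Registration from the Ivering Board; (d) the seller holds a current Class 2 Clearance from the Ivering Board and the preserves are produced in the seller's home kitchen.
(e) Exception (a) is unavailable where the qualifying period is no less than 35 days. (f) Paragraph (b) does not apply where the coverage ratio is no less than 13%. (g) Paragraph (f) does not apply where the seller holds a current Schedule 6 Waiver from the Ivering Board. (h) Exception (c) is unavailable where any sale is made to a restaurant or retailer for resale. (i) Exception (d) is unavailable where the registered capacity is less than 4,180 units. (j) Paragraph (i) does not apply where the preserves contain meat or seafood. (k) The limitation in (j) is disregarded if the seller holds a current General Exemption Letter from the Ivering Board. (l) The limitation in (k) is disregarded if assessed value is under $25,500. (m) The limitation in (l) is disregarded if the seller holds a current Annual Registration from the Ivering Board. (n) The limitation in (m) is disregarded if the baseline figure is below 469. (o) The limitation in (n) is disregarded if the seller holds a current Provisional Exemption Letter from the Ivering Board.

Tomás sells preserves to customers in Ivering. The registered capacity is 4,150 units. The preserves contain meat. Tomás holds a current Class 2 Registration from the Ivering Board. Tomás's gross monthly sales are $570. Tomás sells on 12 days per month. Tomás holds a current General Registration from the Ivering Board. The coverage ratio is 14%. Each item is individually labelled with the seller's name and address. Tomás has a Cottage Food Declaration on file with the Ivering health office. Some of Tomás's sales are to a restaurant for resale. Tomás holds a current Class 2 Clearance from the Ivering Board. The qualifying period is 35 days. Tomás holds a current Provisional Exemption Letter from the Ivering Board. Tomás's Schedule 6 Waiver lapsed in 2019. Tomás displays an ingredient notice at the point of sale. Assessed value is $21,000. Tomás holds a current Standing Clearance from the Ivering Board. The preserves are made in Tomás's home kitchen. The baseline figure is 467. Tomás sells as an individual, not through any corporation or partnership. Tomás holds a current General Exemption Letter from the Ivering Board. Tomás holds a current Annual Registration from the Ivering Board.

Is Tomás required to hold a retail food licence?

Yes — Tomás must hold a retail food licence.

Exception (a) is satisfied on its face — a Cottage Food Declaration is on file; a current Class 2 Registration is held; the number of selling days per month is 12, less than the 13 limit. But: (e) is engaged — the qualifying period is 35 days, meeting the 35 days threshold. Exception (a) does not apply.
Exception (b) is satisfied on its face — items are individually labelled; the seller is a natural person; gross monthly sales are $570, below the $580 limit. But: (f) operates against (b): the coverage ratio is 14%, meeting the 13% threshold. (g), which would lift (f), is not engaged — the Schedule 6 Waiver is not current. (b) is therefore removed.
Exception (c): a current Standing Clearance is held; an ingredient notice is displayed; a current General Registration is held — every condition holds. However, paragraph (h) must be considered: (h) is triggered — some sales are to a restaurant for resale. (c) is therefore removed.
Exception (d) is satisfied on its face — a current Class 2 Clearance is held; the preserves are home-kitchen produced. But applying paragraphs (i)–(o): (i) operates against (d): the registered capacity is 4,150 units, less than the 4,180 units limit. (j) would limit (i) — the preserves contain meat — but (k) sets (j) aside: (k) operates against (j): a current General Exemption Letter is held. (l) would limit (k) — assessed value is $21,000, under the $25,500 limit — but (m) sets (l) aside: (m) operates against (l): a current Annual Registration is held. (n) would limit (m) — the baseline figure is 467, below the 469 limit — but (o) sets (n) aside: (o) operates against (n): a current Provisional Exemption Letter is held. (d) is therefore removed.
Every exception is unavailable, so the rule governs.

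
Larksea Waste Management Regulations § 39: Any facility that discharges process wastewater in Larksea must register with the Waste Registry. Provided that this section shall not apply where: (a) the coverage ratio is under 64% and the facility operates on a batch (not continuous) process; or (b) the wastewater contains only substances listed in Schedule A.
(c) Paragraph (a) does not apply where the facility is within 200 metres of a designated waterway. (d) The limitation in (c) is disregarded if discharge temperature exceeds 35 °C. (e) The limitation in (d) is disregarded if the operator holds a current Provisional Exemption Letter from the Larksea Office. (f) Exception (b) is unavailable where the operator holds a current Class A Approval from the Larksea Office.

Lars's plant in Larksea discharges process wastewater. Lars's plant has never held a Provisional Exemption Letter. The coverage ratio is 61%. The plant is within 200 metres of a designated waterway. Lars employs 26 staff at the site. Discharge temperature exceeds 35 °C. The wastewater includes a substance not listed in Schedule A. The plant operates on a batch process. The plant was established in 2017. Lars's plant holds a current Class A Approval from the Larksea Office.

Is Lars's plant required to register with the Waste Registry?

Exception (a): the coverage ratio is 61%, under the 64% limit; the facility operates on a batch process — every condition holds. Applying paragraphs (c)–(e): (c) would limit (a) — the plant is within 200 m of a designated waterway — but (d) sets (c) aside: (d) operates against (c): discharge temperature exceeds 35 °C. (e) does not operate here (the Provisional Exemption Letter is not current), so (d) stands. So (a) applies.
Exception (b) does not apply: the wastewater includes a non-Schedule-A substance.

No — exception (a) applies; Lars's plant is not required to register with the Waste Registry.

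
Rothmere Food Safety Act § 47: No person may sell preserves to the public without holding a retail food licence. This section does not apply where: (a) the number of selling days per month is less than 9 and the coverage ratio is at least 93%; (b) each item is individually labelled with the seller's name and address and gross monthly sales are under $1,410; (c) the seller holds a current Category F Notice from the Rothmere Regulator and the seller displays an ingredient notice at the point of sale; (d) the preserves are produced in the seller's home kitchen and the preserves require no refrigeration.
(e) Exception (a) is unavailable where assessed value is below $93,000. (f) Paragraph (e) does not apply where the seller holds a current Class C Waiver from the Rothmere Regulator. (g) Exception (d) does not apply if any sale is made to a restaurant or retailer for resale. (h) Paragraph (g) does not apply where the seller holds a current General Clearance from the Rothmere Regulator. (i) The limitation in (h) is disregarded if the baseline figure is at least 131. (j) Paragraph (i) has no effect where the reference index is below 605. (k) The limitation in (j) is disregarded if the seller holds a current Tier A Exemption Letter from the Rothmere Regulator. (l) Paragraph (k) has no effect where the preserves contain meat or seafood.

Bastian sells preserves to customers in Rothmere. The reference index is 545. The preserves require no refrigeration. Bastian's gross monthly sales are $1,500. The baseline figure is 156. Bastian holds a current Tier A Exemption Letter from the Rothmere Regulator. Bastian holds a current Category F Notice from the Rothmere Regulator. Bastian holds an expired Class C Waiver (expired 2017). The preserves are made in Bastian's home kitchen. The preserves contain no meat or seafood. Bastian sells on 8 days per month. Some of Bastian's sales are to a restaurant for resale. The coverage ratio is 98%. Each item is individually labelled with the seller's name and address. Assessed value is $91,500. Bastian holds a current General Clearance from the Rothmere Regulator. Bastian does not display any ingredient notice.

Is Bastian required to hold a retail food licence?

Yes — Bastian must hold a retail food licence.

Exception (a)'s conditions are all satisfied: the number of selling days per month is 8, less than the 9 limit; the coverage ratio is 98%, meeting the 93% threshold. But: (e) operates against (a): assessed value is $91,500, below the $93,000 limit. (f) is not triggered (the Class C Waiver is not current), so (e) stands. Exception (a) does not apply.
Exception (b) fails — gross monthly sales are $1,500, not under $1,410.
Exception (c) fails — no ingredient notice is displayed.
Exception (d) is satisfied on its face — the preserves are home-kitchen produced; the preserves are shelf-stable. However, paragraphs (g)–(l) must be considered: (g) is engaged — some sales are to a restaurant for resale. (h) would limit (g) — a current General Clearance is held — but (i) sets (h) aside: (i) operates against (h): the baseline figure is 156, meeting the 131 threshold. (j) is triggered (the reference index is 545, below the 605 limit), but is overridden by (k): (k) operates against (j): a current Tier A Exemption Letter is held. (l), which would lift (k), is not triggered — the preserves contain no meat or seafood. (d) is therefore removed.
No exception is made out. Bastian falls within the general rule.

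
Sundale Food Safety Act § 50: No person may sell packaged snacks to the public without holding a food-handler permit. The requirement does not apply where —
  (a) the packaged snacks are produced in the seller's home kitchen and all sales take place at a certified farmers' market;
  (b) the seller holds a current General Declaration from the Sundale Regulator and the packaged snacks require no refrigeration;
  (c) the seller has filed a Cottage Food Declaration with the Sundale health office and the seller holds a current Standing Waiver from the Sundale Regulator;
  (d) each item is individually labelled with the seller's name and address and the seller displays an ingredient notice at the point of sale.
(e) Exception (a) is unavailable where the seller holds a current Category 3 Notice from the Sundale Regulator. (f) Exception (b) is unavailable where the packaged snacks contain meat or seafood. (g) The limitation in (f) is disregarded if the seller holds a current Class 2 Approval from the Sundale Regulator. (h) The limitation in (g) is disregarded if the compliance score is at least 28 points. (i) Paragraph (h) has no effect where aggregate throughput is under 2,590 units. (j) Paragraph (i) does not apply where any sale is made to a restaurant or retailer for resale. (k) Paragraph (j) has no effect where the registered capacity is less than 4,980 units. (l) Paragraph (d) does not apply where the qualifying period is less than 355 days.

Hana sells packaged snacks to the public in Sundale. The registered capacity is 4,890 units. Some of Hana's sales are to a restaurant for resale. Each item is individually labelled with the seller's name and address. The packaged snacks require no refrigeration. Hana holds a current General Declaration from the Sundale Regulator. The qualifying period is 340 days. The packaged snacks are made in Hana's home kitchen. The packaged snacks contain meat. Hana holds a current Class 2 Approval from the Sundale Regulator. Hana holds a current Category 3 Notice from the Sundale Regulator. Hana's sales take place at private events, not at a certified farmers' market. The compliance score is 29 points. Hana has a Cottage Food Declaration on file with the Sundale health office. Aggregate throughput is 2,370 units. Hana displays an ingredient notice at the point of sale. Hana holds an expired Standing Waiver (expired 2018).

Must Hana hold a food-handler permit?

No — exception (b) applies; Hana is not required to hold a food-handler permit.

Exception (a) requires that all sales take place at a certified farmers' market; but sales are at private events, not a certified farmers' market, so (a) is unavailable.
Exception (b) is satisfied on its face — a current General Declaration is held; the packaged snacks are shelf-stable. Applying paragraphs (f)–(k): (f) would limit (b) — the packaged snacks contain meat — but (g) sets (f) aside: (g) applies — a current Class 2 Approval is held. (h) is triggered (the compliance score is 29 points, meeting the 28 points threshold), but is itself disapplied by (i): (i) operates — aggregate throughput is 2,370 units, under the 2,590 units limit. (j) would limit (i) — some sales are to a restaurant for resale — but (k) sets (j) aside: (k) is triggered — the registered capacity is 4,890 units, less than the 4,980 units limit. (b) remains available.
Exception (c) requires that the seller holds a current Standing Waiver from the Sundale Regulator; but no current Standing Waiver is held, so (c) is unavailable.
Exception (d) is satisfied on its face — items are individually labelled; an ingredient notice is displayed. But applying paragraph (l): (l) operates against (d): the qualifying period is 340 days, less than the 355 days limit. (d) is therefore removed.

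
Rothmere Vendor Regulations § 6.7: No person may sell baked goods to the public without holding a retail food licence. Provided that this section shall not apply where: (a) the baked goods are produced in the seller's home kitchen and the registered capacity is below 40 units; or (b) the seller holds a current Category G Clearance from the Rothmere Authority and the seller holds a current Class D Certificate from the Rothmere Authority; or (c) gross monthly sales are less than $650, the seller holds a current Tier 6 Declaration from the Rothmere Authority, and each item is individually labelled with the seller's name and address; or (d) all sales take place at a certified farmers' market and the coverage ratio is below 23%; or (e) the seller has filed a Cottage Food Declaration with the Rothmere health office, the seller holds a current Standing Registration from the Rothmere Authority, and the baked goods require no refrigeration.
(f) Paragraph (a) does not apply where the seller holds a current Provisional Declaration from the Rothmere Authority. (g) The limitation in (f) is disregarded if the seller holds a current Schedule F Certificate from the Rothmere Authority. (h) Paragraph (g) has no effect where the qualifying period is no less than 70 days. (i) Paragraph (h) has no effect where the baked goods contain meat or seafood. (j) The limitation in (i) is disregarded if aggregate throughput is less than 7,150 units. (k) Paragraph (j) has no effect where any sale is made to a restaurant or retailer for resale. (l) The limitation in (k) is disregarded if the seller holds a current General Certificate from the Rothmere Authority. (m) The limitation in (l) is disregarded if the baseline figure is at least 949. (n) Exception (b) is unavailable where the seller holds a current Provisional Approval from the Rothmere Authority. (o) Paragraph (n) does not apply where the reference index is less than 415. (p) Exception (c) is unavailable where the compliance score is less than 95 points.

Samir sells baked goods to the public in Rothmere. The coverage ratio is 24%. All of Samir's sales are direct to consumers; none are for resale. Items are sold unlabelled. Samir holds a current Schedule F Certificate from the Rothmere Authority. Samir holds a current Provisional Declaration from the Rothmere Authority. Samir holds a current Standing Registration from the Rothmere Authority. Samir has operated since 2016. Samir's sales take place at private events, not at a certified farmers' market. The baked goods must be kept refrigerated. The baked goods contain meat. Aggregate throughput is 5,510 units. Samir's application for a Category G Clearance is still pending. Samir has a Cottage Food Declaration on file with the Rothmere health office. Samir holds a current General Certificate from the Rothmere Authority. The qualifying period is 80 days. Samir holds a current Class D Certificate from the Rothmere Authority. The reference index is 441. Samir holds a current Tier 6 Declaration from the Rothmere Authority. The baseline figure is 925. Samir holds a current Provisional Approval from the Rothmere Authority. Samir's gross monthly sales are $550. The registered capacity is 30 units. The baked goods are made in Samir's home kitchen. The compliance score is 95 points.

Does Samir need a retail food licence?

All of (a)'s requirements are met (the baked goods are home-kitchen produced; the registered capacity is 30 units, below the 40 units limit). Turning to paragraphs (f)–(m): (f) is engaged — a current Provisional Declaration is held. (g) operates (a current Schedule F Certificate is held), but yields to (h): (h) is engaged — the qualifying period is 80 days, meeting the 70 days threshold. (i) would limit (h) — the baked goods contain meat — but (j) sets (i) aside: (j) operates against (i): aggregate throughput is 5,510 units, less than the 7,150 units limit. (k), which would lift (j), is inapplicable — no sales are for resale. So (a) is unavailable.
Exception (b) does not apply: the Category G Clearance is not current.
Exception (c) fails — items are sold unlabelled.
Exception (d) fails — sales are at private events, not a certified farmers' market.
Exception (e) does not apply: the baked goods require refrigeration.
None of the exceptions is available; § 6.7 applies in full.

Yes — Samir must hold a retail food licence.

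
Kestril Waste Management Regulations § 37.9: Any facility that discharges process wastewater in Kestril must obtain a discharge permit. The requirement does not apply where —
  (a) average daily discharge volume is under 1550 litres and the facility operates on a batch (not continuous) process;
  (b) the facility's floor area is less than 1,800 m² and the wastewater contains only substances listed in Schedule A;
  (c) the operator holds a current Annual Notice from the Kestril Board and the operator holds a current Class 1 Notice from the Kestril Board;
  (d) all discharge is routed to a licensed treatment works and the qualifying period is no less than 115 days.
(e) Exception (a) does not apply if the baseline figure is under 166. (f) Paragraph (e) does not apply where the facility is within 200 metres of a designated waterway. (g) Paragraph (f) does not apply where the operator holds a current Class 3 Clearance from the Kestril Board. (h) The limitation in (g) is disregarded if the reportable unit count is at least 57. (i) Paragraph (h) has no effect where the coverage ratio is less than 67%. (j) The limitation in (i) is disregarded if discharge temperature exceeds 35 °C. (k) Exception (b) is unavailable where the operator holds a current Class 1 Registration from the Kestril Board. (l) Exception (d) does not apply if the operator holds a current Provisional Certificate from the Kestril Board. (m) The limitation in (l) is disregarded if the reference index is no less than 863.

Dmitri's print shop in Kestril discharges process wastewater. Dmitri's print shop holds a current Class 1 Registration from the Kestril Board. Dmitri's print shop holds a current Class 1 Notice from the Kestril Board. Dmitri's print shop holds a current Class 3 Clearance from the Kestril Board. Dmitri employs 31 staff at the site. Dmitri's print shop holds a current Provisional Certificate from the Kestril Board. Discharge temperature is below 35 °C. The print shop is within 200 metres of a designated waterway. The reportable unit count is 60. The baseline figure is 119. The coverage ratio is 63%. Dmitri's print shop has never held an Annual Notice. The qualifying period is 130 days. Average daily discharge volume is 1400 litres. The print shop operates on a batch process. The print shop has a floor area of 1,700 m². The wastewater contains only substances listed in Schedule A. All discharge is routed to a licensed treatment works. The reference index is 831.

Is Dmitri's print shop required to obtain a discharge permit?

Yes — Dmitri's print shop must obtain a discharge permit.

Exception (a): average daily discharge volume is 1400 litres, under the 1550 litres limit; the facility operates on a batch process — every condition holds. However, paragraphs (e)–(j) must be considered: (e) operates against (a): the baseline figure is 119, under the 166 limit. (f) applies (the print shop is within 200 m of a designated waterway), but yields to (g): (g) operates against (f): a current Class 3 Clearance is held. (h) is triggered (the reportable unit count is 60, meeting the 57 threshold), but is displaced by (i): (i) operates — the coverage ratio is 63%, less than the 67% limit. (j) is inapplicable (discharge temperature is below 35 °C), so (i) stands. (a) is therefore removed.
Exception (b) is satisfied on its face — the facility's floor area is 1,700 m², less than the 1,800 m² limit; the wastewater is Schedule-A-only. However, paragraph (k) must be considered: (k) operates against (b): a current Class 1 Registration is held. So (b) is unavailable.
Exception (c) does not apply: there is no Annual Notice in force.
Exception (d): discharge is routed to a licensed treatment works; the qualifying period is 130 days, meeting the 115 days threshold — every condition holds. But: (l) operates against (d): a current Provisional Certificate is held. (m), which would lift (l), is not triggered — the reference index is 831, short of 863. Exception (d) does not apply.
Every exception is unavailable, so the rule governs.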